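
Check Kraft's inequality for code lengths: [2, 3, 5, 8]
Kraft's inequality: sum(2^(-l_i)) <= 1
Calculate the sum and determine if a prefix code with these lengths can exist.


Sum = 2^(-2) + 2^(-3) + 2^(-5) + 2^(-8)
    = 0.25 + 0.125 + 0.03125 + 0.00390625
    = 105/256 = 0.41015625
Since 0.41015625 <= 1, Kraft's inequality IS satisfied.
A prefix code with these lengths CAN exist.

Kraft sum = 0.41015625. Satisfied.


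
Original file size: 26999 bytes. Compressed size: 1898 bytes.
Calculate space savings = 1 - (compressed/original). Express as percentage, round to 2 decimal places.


ratio = compressed/original = 1898/26999 = 0.070299
savings = 1 - ratio = 1 - 0.070299 = 0.929701
as a percentage: 0.929701 * 100 = 92.97%

Space savings = 1 - 1898/26999 = 92.97%


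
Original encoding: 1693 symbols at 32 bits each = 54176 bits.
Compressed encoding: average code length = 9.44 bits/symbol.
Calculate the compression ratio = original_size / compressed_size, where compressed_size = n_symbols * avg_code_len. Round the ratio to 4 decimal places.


original_size = n_symbols * orig_bits = 1693 * 32 = 54176 bits
compressed_size = n_symbols * avg_code_len = 1693 * 9.44 = 15981.92 bits
ratio = original_size / compressed_size = 54176 / 15981.92 = 3.3898

Compression ratio = 3.3898


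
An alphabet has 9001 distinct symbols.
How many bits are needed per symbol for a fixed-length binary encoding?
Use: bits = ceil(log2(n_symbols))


log2(9001) = 13.1359
Bracket: 2^13 = 8192 < 9001 <= 2^14 = 16384
So ceil(log2(9001)) = 14

bits = ceil(log2(9001)) = ceil(13.1359) = 14 bits


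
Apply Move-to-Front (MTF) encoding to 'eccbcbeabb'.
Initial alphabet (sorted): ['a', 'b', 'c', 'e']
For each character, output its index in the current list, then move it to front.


MTF encoding:
'e': index 3 in ['a', 'b', 'c', 'e'] -> ['e', 'a', 'b', 'c']
'c': index 3 in ['e', 'a', 'b', 'c'] -> ['c', 'e', 'a', 'b']
'c': index 0 in ['c', 'e', 'a', 'b'] -> ['c', 'e', 'a', 'b']
'b': index 3 in ['c', 'e', 'a', 'b'] -> ['b', 'c', 'e', 'a']
'c': index 1 in ['b', 'c', 'e', 'a'] -> ['c', 'b', 'e', 'a']
'b': index 1 in ['c', 'b', 'e', 'a'] -> ['b', 'c', 'e', 'a']
'e': index 2 in ['b', 'c', 'e', 'a'] -> ['e', 'b', 'c', 'a']
'a': index 3 in ['e', 'b', 'c', 'a'] -> ['a', 'e', 'b', 'c']
'b': index 2 in ['a', 'e', 'b', 'c'] -> ['b', 'a', 'e', 'c']
'b': index 0 in ['b', 'a', 'e', 'c'] -> ['b', 'a', 'e', 'c']


Output: [3, 3, 0, 3, 1, 1, 2, 3, 2, 0]


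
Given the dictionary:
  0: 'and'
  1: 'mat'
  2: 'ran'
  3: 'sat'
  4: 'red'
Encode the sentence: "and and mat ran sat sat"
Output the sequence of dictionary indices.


Look up each word in the dictionary:
  'and' -> 0
  'and' -> 0
  'mat' -> 1
  'ran' -> 2
  'sat' -> 3
  'sat' -> 3

Encoded: [0, 0, 1, 2, 3, 3]


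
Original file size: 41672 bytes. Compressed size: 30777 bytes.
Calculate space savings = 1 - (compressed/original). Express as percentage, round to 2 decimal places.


ratio = compressed/original = 30777/41672 = 0.738553
savings = 1 - ratio = 1 - 0.738553 = 0.261447
as a percentage: 0.261447 * 100 = 26.14%

Space savings = 1 - 30777/41672 = 26.14%


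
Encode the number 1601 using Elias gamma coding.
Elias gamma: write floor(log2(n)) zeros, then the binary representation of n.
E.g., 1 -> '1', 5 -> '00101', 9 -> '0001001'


num_bits = floor(log2(1601)) + 1 = 11
leading_zeros = num_bits - 1 = 10
binary(1601) = 11001000001

Elias gamma(1601) = '0000000000' + '11001000001' = 000000000011001000001 (21 bits)


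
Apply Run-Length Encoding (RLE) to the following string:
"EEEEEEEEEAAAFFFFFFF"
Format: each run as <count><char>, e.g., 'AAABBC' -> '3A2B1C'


Scanning runs left to right:
  i=0: run of 'E' x 9 -> '9E'
  i=9: run of 'A' x 3 -> '3A'
  i=12: run of 'F' x 7 -> '7F'

RLE = 9E3A7F


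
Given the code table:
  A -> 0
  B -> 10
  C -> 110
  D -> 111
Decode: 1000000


Decoding:
10 -> B
0 -> A
0 -> A
0 -> A
0 -> A
0 -> A


Result: BAAAAA


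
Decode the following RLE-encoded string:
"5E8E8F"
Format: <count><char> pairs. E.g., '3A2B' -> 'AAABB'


Expanding each <count><char> pair:
  5E -> 'EEEEE'
  8E -> 'EEEEEEEE'
  8F -> 'FFFFFFFF'

Decoded = EEEEEEEEEEEEEFFFFFFFF


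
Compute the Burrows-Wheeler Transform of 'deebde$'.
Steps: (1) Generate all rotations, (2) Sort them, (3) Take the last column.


Rotations (sorted):
  0: $deebde -> last char: e
  1: bde$dee -> last char: e
  2: de$deeb -> last char: b
  3: deebde$ -> last char: $
  4: e$deebd -> last char: d
  5: ebde$de -> last char: e
  6: eebde$d -> last char: d


BWT = eeb$ded


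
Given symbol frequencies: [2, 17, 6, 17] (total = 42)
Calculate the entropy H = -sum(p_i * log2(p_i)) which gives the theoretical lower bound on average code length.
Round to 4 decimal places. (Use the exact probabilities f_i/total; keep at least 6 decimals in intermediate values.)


Per-symbol terms -p_i * log2(p_i) with p_i = f_i/42:
  p = 2/42 = 0.047619: log2(p) = -4.392317, -p*log2(p) = 0.209158
  p = 17/42 = 0.404762: log2(p) = -1.304855, -p*log2(p) = 0.528155
  p = 6/42 = 0.142857: log2(p) = -2.807355, -p*log2(p) = 0.401051
  p = 17/42 = 0.404762: log2(p) = -1.304855, -p*log2(p) = 0.528155
H = 0.209158 + 0.528155 + 0.401051 + 0.528155 = 1.666519

H = 1.6665 bits/symbol


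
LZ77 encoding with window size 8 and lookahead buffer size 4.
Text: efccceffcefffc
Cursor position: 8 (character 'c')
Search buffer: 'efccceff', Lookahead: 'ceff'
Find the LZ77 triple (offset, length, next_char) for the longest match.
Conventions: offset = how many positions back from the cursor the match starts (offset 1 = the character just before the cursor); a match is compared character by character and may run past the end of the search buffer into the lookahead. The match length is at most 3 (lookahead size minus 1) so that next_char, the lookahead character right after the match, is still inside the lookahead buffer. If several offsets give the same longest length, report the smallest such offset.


Try each offset into the search buffer:
  offset=1 (pos 7, char 'f'): match length 0
  offset=2 (pos 6, char 'f'): match length 0
  offset=3 (pos 5, char 'e'): match length 0
  offset=4 (pos 4, char 'c'): match length 3
  offset=5 (pos 3, char 'c'): match length 1
  offset=6 (pos 2, char 'c'): match length 1
  offset=7 (pos 1, char 'f'): match length 0
  offset=8 (pos 0, char 'e'): match length 0
Longest match has length 3 at offset 4.
next_char = character at position 8 + 3 = 11 -> 'f'

Best match: offset=4, length=3 (matching 'cef' starting at position 4)
LZ77 triple: (4, 3, 'f')


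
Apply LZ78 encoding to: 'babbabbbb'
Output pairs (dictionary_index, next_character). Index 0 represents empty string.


LZ78 encoding steps:
Dictionary: {0: ''}
Step 1: w='' (idx 0), next='b' -> output (0, 'b'), add 'b' as idx 1
Step 2: w='' (idx 0), next='a' -> output (0, 'a'), add 'a' as idx 2
Step 3: w='b' (idx 1), next='b' -> output (1, 'b'), add 'bb' as idx 3
Step 4: w='a' (idx 2), next='b' -> output (2, 'b'), add 'ab' as idx 4
Step 5: w='bb' (idx 3), next='b' -> output (3, 'b'), add 'bbb' as idx 5


Encoded: [(0, 'b'), (0, 'a'), (1, 'b'), (2, 'b'), (3, 'b')]


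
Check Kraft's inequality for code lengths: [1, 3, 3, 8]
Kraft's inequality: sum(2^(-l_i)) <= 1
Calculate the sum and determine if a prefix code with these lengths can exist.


Sum = 2^(-1) + 2^(-3) + 2^(-3) + 2^(-8)
    = 0.5 + 0.125 + 0.125 + 0.00390625
    = 193/256 = 0.75390625
Since 0.75390625 <= 1, Kraft's inequality IS satisfied.
A prefix code with these lengths CAN exist.

Kraft sum = 0.75390625. Satisfied.


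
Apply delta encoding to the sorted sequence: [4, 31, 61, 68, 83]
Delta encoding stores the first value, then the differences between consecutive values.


First value: 4
Deltas:
  31 - 4 = 27
  61 - 31 = 30
  68 - 61 = 7
  83 - 68 = 15


Delta encoded: [4, 27, 30, 7, 15]


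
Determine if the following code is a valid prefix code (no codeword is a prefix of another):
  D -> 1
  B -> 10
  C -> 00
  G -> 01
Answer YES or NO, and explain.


Checking each pair (does one codeword prefix another?):
  D='1' vs B='10': prefix -- VIOLATION

NO -- this is NOT a valid prefix code. D (1) is a prefix of B (10).


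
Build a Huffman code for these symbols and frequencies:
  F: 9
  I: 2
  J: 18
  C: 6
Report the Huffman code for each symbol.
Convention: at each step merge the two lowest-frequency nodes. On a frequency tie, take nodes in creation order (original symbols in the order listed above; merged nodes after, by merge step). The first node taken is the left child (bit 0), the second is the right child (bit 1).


Huffman tree construction:
Step 1: Merge I(2) + C(6) = 8
Step 2: Merge (I+C)(8) + F(9) = 17
Step 3: Merge ((I+C)+F)(17) + J(18) = 35
Read each symbol's code off the tree from the root (left child = 0, right child = 1).

Codes:
  F: 01 (length 2)
  I: 000 (length 3)
  J: 1 (length 1)
  C: 001 (length 3)
Average code length: 60/35 = 1.7143 bits/symbol


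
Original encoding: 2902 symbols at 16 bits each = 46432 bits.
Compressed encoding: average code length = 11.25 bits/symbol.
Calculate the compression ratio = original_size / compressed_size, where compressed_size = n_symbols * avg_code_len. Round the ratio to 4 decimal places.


original_size = n_symbols * orig_bits = 2902 * 16 = 46432 bits
compressed_size = n_symbols * avg_code_len = 2902 * 11.25 = 32647.5 bits
ratio = original_size / compressed_size = 46432 / 32647.5 = 1.4222

Compression ratio = 1.4222


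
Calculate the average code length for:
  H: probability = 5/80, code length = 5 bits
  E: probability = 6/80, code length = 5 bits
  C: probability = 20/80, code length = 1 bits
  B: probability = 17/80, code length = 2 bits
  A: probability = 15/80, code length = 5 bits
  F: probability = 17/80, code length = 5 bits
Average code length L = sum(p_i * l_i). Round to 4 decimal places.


Weighted contributions p_i * l_i:
  H: (5/80) * 5 = 25/80
  E: (6/80) * 5 = 30/80
  C: (20/80) * 1 = 20/80
  B: (17/80) * 2 = 34/80
  A: (15/80) * 5 = 75/80
  F: (17/80) * 5 = 85/80
Sum = (25 + 30 + 20 + 34 + 75 + 85)/80 = 269/80

L = 269/80 = 3.3625 bits/symbol


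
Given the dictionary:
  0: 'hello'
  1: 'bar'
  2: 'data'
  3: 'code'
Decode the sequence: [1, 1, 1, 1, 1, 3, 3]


Look up each index in the dictionary:
  1 -> 'bar'
  1 -> 'bar'
  1 -> 'bar'
  1 -> 'bar'
  1 -> 'bar'
  3 -> 'code'
  3 -> 'code'

Decoded: "bar bar bar bar bar code code"


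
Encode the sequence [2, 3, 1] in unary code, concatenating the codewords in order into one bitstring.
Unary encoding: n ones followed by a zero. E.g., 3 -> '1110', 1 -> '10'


Encode each number as n ones followed by a terminating 0:
  2 -> 110 (3 bits)
  3 -> 1110 (4 bits)
  1 -> 10 (2 bits)
Total length = 3 + 4 + 2 = 9 bits.

Unary([2, 3, 1]) = 110111010 (9 bits)


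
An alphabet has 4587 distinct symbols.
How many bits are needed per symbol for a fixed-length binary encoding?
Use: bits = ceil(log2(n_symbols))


log2(4587) = 12.1633
Bracket: 2^12 = 4096 < 4587 <= 2^13 = 8192
So ceil(log2(4587)) = 13

bits = ceil(log2(4587)) = ceil(12.1633) = 13 bits


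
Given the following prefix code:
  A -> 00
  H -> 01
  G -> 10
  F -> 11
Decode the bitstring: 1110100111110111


Decoding step by step:
Bits 11 -> F
Bits 10 -> G
Bits 10 -> G
Bits 01 -> H
Bits 11 -> F
Bits 11 -> F
Bits 01 -> H
Bits 11 -> F


Decoded message: FGGHFFHF


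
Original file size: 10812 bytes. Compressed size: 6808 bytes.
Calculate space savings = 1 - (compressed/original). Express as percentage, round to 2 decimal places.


ratio = compressed/original = 6808/10812 = 0.629671
savings = 1 - ratio = 1 - 0.629671 = 0.370329
as a percentage: 0.370329 * 100 = 37.03%

Space savings = 1 - 6808/10812 = 37.03%


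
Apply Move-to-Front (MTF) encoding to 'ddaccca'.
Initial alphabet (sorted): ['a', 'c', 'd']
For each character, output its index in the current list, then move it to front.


MTF encoding:
'd': index 2 in ['a', 'c', 'd'] -> ['d', 'a', 'c']
'd': index 0 in ['d', 'a', 'c'] -> ['d', 'a', 'c']
'a': index 1 in ['d', 'a', 'c'] -> ['a', 'd', 'c']
'c': index 2 in ['a', 'd', 'c'] -> ['c', 'a', 'd']
'c': index 0 in ['c', 'a', 'd'] -> ['c', 'a', 'd']
'c': index 0 in ['c', 'a', 'd'] -> ['c', 'a', 'd']
'a': index 1 in ['c', 'a', 'd'] -> ['a', 'c', 'd']


Output: [2, 0, 1, 2, 0, 0, 1]


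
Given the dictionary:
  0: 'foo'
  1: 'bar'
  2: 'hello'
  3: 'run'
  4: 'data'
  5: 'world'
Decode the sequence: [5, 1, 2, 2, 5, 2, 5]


Look up each index in the dictionary:
  5 -> 'world'
  1 -> 'bar'
  2 -> 'hello'
  2 -> 'hello'
  5 -> 'world'
  2 -> 'hello'
  5 -> 'world'

Decoded: "world bar hello hello world hello world"


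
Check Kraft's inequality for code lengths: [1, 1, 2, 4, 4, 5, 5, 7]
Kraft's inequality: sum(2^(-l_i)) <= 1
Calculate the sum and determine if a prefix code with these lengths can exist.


Sum = 2^(-1) + 2^(-1) + 2^(-2) + 2^(-4) + 2^(-4) + 2^(-5) + 2^(-5) + 2^(-7)
    = 0.5 + 0.5 + 0.25 + 0.0625 + 0.0625 + 0.03125 + 0.03125 + 0.0078125
    = 185/128 = 1.4453125
Since 1.4453125 > 1, Kraft's inequality is NOT satisfied.
A prefix code with these lengths CANNOT exist.

Kraft sum = 1.4453125. Not satisfied.


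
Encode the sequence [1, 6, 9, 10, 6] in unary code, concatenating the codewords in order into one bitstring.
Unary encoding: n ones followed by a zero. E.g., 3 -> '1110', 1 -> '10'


Encode each number as n ones followed by a terminating 0:
  1 -> 10 (2 bits)
  6 -> 1111110 (7 bits)
  9 -> 1111111110 (10 bits)
  10 -> 11111111110 (11 bits)
  6 -> 1111110 (7 bits)
Total length = 2 + 7 + 10 + 11 + 7 = 37 bits.

Unary([1, 6, 9, 10, 6]) = 1011111101111111110111111111101111110 (37 bits)


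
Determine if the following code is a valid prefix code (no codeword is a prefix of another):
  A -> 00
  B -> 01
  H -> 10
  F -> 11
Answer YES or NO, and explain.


Checking each pair (does one codeword prefix another?):
  A='00' vs B='01': no prefix
  A='00' vs H='10': no prefix
  A='00' vs F='11': no prefix
  B='01' vs A='00': no prefix
  B='01' vs H='10': no prefix
  B='01' vs F='11': no prefix
  H='10' vs A='00': no prefix
  H='10' vs B='01': no prefix
  H='10' vs F='11': no prefix
  F='11' vs A='00': no prefix
  F='11' vs B='01': no prefix
  F='11' vs H='10': no prefix
No violation found over all pairs.

YES -- this is a valid prefix code. No codeword is a prefix of any other codeword.


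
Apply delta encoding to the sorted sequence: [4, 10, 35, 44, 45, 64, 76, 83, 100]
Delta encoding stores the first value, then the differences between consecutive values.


First value: 4
Deltas:
  10 - 4 = 6
  35 - 10 = 25
  44 - 35 = 9
  45 - 44 = 1
  64 - 45 = 19
  76 - 64 = 12
  83 - 76 = 7
  100 - 83 = 17


Delta encoded: [4, 6, 25, 9, 1, 19, 12, 7, 17]


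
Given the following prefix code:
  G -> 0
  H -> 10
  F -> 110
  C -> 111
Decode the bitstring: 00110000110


Decoding step by step:
Bits 0 -> G
Bits 0 -> G
Bits 110 -> F
Bits 0 -> G
Bits 0 -> G
Bits 0 -> G
Bits 110 -> F


Decoded message: GGFGGGF


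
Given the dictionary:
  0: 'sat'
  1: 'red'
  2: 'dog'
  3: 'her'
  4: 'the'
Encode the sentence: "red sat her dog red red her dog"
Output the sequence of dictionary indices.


Look up each word in the dictionary:
  'red' -> 1
  'sat' -> 0
  'her' -> 3
  'dog' -> 2
  'red' -> 1
  'red' -> 1
  'her' -> 3
  'dog' -> 2

Encoded: [1, 0, 3, 2, 1, 1, 3, 2]


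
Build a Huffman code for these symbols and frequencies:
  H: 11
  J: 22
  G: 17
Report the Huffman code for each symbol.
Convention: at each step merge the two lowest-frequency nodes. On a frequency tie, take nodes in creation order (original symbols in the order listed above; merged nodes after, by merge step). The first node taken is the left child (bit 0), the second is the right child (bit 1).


Huffman tree construction:
Step 1: Merge H(11) + G(17) = 28
Step 2: Merge J(22) + (H+G)(28) = 50
Read each symbol's code off the tree from the root (left child = 0, right child = 1).

Codes:
  H: 10 (length 2)
  J: 0 (length 1)
  G: 11 (length 2)
Average code length: 78/50 = 1.5600 bits/symbol


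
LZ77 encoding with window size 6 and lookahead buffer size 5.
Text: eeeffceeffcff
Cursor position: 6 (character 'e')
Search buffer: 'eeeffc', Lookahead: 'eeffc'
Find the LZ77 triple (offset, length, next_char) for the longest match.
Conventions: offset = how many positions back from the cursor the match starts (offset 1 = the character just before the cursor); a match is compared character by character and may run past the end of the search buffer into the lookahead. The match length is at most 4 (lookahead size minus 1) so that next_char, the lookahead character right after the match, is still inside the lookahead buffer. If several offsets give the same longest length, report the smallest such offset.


Try each offset into the search buffer:
  offset=1 (pos 5, char 'c'): match length 0
  offset=2 (pos 4, char 'f'): match length 0
  offset=3 (pos 3, char 'f'): match length 0
  offset=4 (pos 2, char 'e'): match length 1
  offset=5 (pos 1, char 'e'): match length 4
  offset=6 (pos 0, char 'e'): match length 2
Longest match has length 4 at offset 5.
next_char = character at position 6 + 4 = 10 -> 'c'

Best match: offset=5, length=4 (matching 'eeff' starting at position 1)
LZ77 triple: (5, 4, 'c')


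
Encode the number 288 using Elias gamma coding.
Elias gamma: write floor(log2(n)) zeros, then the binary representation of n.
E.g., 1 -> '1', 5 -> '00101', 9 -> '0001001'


num_bits = floor(log2(288)) + 1 = 9
leading_zeros = num_bits - 1 = 8
binary(288) = 100100000

Elias gamma(288) = '00000000' + '100100000' = 00000000100100000 (17 bits)


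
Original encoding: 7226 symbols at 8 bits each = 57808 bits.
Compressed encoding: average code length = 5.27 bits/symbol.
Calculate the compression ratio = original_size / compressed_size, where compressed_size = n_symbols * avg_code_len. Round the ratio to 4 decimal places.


original_size = n_symbols * orig_bits = 7226 * 8 = 57808 bits
compressed_size = n_symbols * avg_code_len = 7226 * 5.27 = 38081.02 bits
ratio = original_size / compressed_size = 57808 / 38081.02 = 1.518

Compression ratio = 1.518


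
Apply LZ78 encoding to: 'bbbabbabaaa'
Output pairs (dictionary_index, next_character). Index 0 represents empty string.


LZ78 encoding steps:
Dictionary: {0: ''}
Step 1: w='' (idx 0), next='b' -> output (0, 'b'), add 'b' as idx 1
Step 2: w='b' (idx 1), next='b' -> output (1, 'b'), add 'bb' as idx 2
Step 3: w='' (idx 0), next='a' -> output (0, 'a'), add 'a' as idx 3
Step 4: w='bb' (idx 2), next='a' -> output (2, 'a'), add 'bba' as idx 4
Step 5: w='b' (idx 1), next='a' -> output (1, 'a'), add 'ba' as idx 5
Step 6: w='a' (idx 3), next='a' -> output (3, 'a'), add 'aa' as idx 6


Encoded: [(0, 'b'), (1, 'b'), (0, 'a'), (2, 'a'), (1, 'a'), (3, 'a')]


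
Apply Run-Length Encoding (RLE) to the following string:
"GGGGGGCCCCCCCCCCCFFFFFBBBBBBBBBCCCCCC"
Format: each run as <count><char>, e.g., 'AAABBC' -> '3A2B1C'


Scanning runs left to right:
  i=0: run of 'G' x 6 -> '6G'
  i=6: run of 'C' x 11 -> '11C'
  i=17: run of 'F' x 5 -> '5F'
  i=22: run of 'B' x 9 -> '9B'
  i=31: run of 'C' x 6 -> '6C'

RLE = 6G11C5F9B6C


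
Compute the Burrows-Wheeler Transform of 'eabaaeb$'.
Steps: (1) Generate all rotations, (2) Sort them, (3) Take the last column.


Rotations (sorted):
  0: $eabaaeb -> last char: b
  1: aaeb$eab -> last char: b
  2: abaaeb$e -> last char: e
  3: aeb$eaba -> last char: a
  4: b$eabaae -> last char: e
  5: baaeb$ea -> last char: a
  6: eabaaeb$ -> last char: $
  7: eb$eabaa -> last char: a


BWT = bbeaea$a


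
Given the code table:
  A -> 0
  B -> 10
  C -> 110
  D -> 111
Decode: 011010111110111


Decoding:
0 -> A
110 -> C
10 -> B
111 -> D
110 -> C
111 -> D


Result: ACBDCD


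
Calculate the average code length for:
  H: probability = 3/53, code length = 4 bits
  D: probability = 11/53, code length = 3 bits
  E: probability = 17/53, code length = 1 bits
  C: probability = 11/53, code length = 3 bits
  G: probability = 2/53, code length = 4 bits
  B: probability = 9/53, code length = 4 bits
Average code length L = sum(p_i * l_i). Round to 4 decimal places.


Weighted contributions p_i * l_i:
  H: (3/53) * 4 = 12/53
  D: (11/53) * 3 = 33/53
  E: (17/53) * 1 = 17/53
  C: (11/53) * 3 = 33/53
  G: (2/53) * 4 = 8/53
  B: (9/53) * 4 = 36/53
Sum = (12 + 33 + 17 + 33 + 8 + 36)/53 = 139/53

L = 139/53 = 2.6226 bits/symbol


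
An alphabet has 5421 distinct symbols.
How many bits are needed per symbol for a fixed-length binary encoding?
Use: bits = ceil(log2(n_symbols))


log2(5421) = 12.4043
Bracket: 2^12 = 4096 < 5421 <= 2^13 = 8192
So ceil(log2(5421)) = 13

bits = ceil(log2(5421)) = ceil(12.4043) = 13 bits


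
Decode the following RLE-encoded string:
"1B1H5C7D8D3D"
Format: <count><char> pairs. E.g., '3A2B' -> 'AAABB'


Expanding each <count><char> pair:
  1B -> 'B'
  1H -> 'H'
  5C -> 'CCCCC'
  7D -> 'DDDDDDD'
  8D -> 'DDDDDDDD'
  3D -> 'DDD'

Decoded = BHCCCCCDDDDDDDDDDDDDDDDDD


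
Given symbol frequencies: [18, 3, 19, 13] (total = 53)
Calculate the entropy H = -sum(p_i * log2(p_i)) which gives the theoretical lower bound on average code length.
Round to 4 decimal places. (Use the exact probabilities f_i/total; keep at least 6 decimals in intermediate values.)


Per-symbol terms -p_i * log2(p_i) with p_i = f_i/53:
  p = 18/53 = 0.339623: log2(p) = -1.557995, -p*log2(p) = 0.529131
  p = 3/53 = 0.056604: log2(p) = -4.142958, -p*log2(p) = 0.234507
  p = 19/53 = 0.358491: log2(p) = -1.479993, -p*log2(p) = 0.530564
  p = 13/53 = 0.245283: log2(p) = -2.027481, -p*log2(p) = 0.497307
H = 0.529131 + 0.234507 + 0.530564 + 0.497307 = 1.791509

H = 1.7915 bits/symbol


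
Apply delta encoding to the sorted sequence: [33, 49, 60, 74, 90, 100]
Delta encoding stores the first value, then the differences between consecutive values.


First value: 33
Deltas:
  49 - 33 = 16
  60 - 49 = 11
  74 - 60 = 14
  90 - 74 = 16
  100 - 90 = 10


Delta encoded: [33, 16, 11, 14, 16, 10]


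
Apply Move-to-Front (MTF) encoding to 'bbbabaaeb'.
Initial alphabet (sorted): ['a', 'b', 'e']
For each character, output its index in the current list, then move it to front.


MTF encoding:
'b': index 1 in ['a', 'b', 'e'] -> ['b', 'a', 'e']
'b': index 0 in ['b', 'a', 'e'] -> ['b', 'a', 'e']
'b': index 0 in ['b', 'a', 'e'] -> ['b', 'a', 'e']
'a': index 1 in ['b', 'a', 'e'] -> ['a', 'b', 'e']
'b': index 1 in ['a', 'b', 'e'] -> ['b', 'a', 'e']
'a': index 1 in ['b', 'a', 'e'] -> ['a', 'b', 'e']
'a': index 0 in ['a', 'b', 'e'] -> ['a', 'b', 'e']
'e': index 2 in ['a', 'b', 'e'] -> ['e', 'a', 'b']
'b': index 2 in ['e', 'a', 'b'] -> ['b', 'e', 'a']


Output: [1, 0, 0, 1, 1, 1, 0, 2, 2]


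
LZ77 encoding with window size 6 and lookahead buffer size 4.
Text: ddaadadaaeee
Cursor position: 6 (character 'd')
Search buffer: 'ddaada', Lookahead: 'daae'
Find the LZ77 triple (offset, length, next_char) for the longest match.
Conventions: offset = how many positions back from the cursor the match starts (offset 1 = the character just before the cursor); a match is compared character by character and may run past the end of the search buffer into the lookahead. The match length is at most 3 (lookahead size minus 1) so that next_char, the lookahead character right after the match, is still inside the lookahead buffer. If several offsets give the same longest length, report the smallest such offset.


Try each offset into the search buffer:
  offset=1 (pos 5, char 'a'): match length 0
  offset=2 (pos 4, char 'd'): match length 2
  offset=3 (pos 3, char 'a'): match length 0
  offset=4 (pos 2, char 'a'): match length 0
  offset=5 (pos 1, char 'd'): match length 3
  offset=6 (pos 0, char 'd'): match length 1
Longest match has length 3 at offset 5.
next_char = character at position 6 + 3 = 9 -> 'e'

Best match: offset=5, length=3 (matching 'daa' starting at position 1)
LZ77 triple: (5, 3, 'e')


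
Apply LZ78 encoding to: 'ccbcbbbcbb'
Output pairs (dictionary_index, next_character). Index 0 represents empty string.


LZ78 encoding steps:
Dictionary: {0: ''}
Step 1: w='' (idx 0), next='c' -> output (0, 'c'), add 'c' as idx 1
Step 2: w='c' (idx 1), next='b' -> output (1, 'b'), add 'cb' as idx 2
Step 3: w='cb' (idx 2), next='b' -> output (2, 'b'), add 'cbb' as idx 3
Step 4: w='' (idx 0), next='b' -> output (0, 'b'), add 'b' as idx 4
Step 5: w='cbb' (idx 3), end of input -> output (3, '')


Encoded: [(0, 'c'), (1, 'b'), (2, 'b'), (0, 'b'), (3, '')]


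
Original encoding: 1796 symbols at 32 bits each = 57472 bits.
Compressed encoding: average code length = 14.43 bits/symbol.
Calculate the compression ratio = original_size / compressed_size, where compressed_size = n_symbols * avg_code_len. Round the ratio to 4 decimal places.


original_size = n_symbols * orig_bits = 1796 * 32 = 57472 bits
compressed_size = n_symbols * avg_code_len = 1796 * 14.43 = 25916.28 bits
ratio = original_size / compressed_size = 57472 / 25916.28 = 2.2176

Compression ratio = 2.2176


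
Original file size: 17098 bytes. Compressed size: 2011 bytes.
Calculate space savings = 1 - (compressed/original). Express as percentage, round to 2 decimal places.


ratio = compressed/original = 2011/17098 = 0.117616
savings = 1 - ratio = 1 - 0.117616 = 0.882384
as a percentage: 0.882384 * 100 = 88.24%

Space savings = 1 - 2011/17098 = 88.24%


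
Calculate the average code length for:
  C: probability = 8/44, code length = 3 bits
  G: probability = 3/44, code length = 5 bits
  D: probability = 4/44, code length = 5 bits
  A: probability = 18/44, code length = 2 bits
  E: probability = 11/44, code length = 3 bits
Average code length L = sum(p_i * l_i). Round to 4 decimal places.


Weighted contributions p_i * l_i:
  C: (8/44) * 3 = 24/44
  G: (3/44) * 5 = 15/44
  D: (4/44) * 5 = 20/44
  A: (18/44) * 2 = 36/44
  E: (11/44) * 3 = 33/44
Sum = (24 + 15 + 20 + 36 + 33)/44 = 128/44

L = 128/44 = 2.9091 bits/symbol


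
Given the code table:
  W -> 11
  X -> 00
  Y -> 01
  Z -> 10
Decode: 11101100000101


Decoding:
11 -> W
10 -> Z
11 -> W
00 -> X
00 -> X
01 -> Y
01 -> Y


Result: WZWXXYY


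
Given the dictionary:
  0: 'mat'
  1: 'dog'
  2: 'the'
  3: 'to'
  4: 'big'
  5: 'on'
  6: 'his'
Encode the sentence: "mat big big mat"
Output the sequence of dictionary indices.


Look up each word in the dictionary:
  'mat' -> 0
  'big' -> 4
  'big' -> 4
  'mat' -> 0

Encoded: [0, 4, 4, 0]


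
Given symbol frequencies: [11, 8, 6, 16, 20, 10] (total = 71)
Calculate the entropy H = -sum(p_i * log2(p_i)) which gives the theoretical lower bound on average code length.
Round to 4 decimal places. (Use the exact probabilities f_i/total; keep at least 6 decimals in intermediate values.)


Per-symbol terms -p_i * log2(p_i) with p_i = f_i/71:
  p = 11/71 = 0.154930: log2(p) = -2.690316, -p*log2(p) = 0.416809
  p = 8/71 = 0.112676: log2(p) = -3.149747, -p*log2(p) = 0.354901
  p = 6/71 = 0.084507: log2(p) = -3.564785, -p*log2(p) = 0.301249
  p = 16/71 = 0.225352: log2(p) = -2.149747, -p*log2(p) = 0.484450
  p = 20/71 = 0.281690: log2(p) = -1.827819, -p*log2(p) = 0.514879
  p = 10/71 = 0.140845: log2(p) = -2.827819, -p*log2(p) = 0.398284
H = 0.416809 + 0.354901 + 0.301249 + 0.484450 + 0.514879 + 0.398284 = 2.470572

H = 2.4706 bits/symbol


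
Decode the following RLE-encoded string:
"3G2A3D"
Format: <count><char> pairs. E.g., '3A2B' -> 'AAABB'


Expanding each <count><char> pair:
  3G -> 'GGG'
  2A -> 'AA'
  3D -> 'DDD'

Decoded = GGGAADDD


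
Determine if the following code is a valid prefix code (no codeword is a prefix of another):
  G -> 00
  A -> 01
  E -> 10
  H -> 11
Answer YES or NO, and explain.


Checking each pair (does one codeword prefix another?):
  G='00' vs A='01': no prefix
  G='00' vs E='10': no prefix
  G='00' vs H='11': no prefix
  A='01' vs G='00': no prefix
  A='01' vs E='10': no prefix
  A='01' vs H='11': no prefix
  E='10' vs G='00': no prefix
  E='10' vs A='01': no prefix
  E='10' vs H='11': no prefix
  H='11' vs G='00': no prefix
  H='11' vs A='01': no prefix
  H='11' vs E='10': no prefix
No violation found over all pairs.

YES -- this is a valid prefix code. No codeword is a prefix of any other codeword.


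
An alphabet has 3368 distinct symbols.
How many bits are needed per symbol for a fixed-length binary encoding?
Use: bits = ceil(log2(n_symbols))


log2(3368) = 11.7177
Bracket: 2^11 = 2048 < 3368 <= 2^12 = 4096
So ceil(log2(3368)) = 12

bits = ceil(log2(3368)) = ceil(11.7177) = 12 bits


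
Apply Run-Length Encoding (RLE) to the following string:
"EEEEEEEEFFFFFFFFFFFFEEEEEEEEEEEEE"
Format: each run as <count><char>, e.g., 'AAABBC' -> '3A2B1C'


Scanning runs left to right:
  i=0: run of 'E' x 8 -> '8E'
  i=8: run of 'F' x 12 -> '12F'
  i=20: run of 'E' x 13 -> '13E'

RLE = 8E12F13E


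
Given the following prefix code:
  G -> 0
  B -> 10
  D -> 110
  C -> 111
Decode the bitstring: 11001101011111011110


Decoding step by step:
Bits 110 -> D
Bits 0 -> G
Bits 110 -> D
Bits 10 -> B
Bits 111 -> C
Bits 110 -> D
Bits 111 -> C
Bits 10 -> B


Decoded message: DGDBCDCB


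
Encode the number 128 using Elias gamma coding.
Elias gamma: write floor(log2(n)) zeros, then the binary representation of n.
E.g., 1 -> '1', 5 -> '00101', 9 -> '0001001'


num_bits = floor(log2(128)) + 1 = 8
leading_zeros = num_bits - 1 = 7
binary(128) = 10000000

Elias gamma(128) = '0000000' + '10000000' = 000000010000000 (15 bits)


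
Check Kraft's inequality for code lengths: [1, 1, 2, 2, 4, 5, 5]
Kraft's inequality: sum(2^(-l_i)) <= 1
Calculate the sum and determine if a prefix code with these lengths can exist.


Sum = 2^(-1) + 2^(-1) + 2^(-2) + 2^(-2) + 2^(-4) + 2^(-5) + 2^(-5)
    = 0.5 + 0.5 + 0.25 + 0.25 + 0.0625 + 0.03125 + 0.03125
    = 52/32 = 1.625
Since 1.625 > 1, Kraft's inequality is NOT satisfied.
A prefix code with these lengths CANNOT exist.

Kraft sum = 1.625. Not satisfied.


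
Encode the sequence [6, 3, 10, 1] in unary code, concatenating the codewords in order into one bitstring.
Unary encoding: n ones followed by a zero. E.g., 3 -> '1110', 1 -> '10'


Encode each number as n ones followed by a terminating 0:
  6 -> 1111110 (7 bits)
  3 -> 1110 (4 bits)
  10 -> 11111111110 (11 bits)
  1 -> 10 (2 bits)
Total length = 7 + 4 + 11 + 2 = 24 bits.

Unary([6, 3, 10, 1]) = 111111011101111111111010 (24 bits)


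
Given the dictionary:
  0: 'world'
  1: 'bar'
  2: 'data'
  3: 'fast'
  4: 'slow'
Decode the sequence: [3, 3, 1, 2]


Look up each index in the dictionary:
  3 -> 'fast'
  3 -> 'fast'
  1 -> 'bar'
  2 -> 'data'

Decoded: "fast fast bar data"


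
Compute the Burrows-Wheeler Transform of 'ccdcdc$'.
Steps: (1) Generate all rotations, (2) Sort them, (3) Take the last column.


Rotations (sorted):
  0: $ccdcdc -> last char: c
  1: c$ccdcd -> last char: d
  2: ccdcdc$ -> last char: $
  3: cdc$ccd -> last char: d
  4: cdcdc$c -> last char: c
  5: dc$ccdc -> last char: c
  6: dcdc$cc -> last char: c


BWT = cd$dccc


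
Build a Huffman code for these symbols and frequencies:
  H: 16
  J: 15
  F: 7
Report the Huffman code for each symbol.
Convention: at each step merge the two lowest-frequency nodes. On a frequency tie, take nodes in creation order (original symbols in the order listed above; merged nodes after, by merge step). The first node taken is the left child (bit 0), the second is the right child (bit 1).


Huffman tree construction:
Step 1: Merge F(7) + J(15) = 22
Step 2: Merge H(16) + (F+J)(22) = 38
Read each symbol's code off the tree from the root (left child = 0, right child = 1).

Codes:
  H: 0 (length 1)
  J: 11 (length 2)
  F: 10 (length 2)
Average code length: 60/38 = 1.5789 bits/symbol


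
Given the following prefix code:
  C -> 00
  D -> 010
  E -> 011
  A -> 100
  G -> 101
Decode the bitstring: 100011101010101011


Decoding step by step:
Bits 100 -> A
Bits 011 -> E
Bits 101 -> G
Bits 010 -> D
Bits 101 -> G
Bits 011 -> E


Decoded message: AEGDGE


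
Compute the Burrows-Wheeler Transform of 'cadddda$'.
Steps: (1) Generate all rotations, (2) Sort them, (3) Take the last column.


Rotations (sorted):
  0: $cadddda -> last char: a
  1: a$cadddd -> last char: d
  2: adddda$c -> last char: c
  3: cadddda$ -> last char: $
  4: da$caddd -> last char: d
  5: dda$cadd -> last char: d
  6: ddda$cad -> last char: d
  7: dddda$ca -> last char: a


BWT = adc$ddda


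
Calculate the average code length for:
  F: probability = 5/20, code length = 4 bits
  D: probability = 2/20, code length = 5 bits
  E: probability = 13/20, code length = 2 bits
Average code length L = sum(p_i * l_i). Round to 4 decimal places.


Weighted contributions p_i * l_i:
  F: (5/20) * 4 = 20/20
  D: (2/20) * 5 = 10/20
  E: (13/20) * 2 = 26/20
Sum = (20 + 10 + 26)/20 = 56/20

L = 56/20 = 2.8000 bits/symbol


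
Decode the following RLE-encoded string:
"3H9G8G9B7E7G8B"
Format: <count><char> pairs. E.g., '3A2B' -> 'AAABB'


Expanding each <count><char> pair:
  3H -> 'HHH'
  9G -> 'GGGGGGGGG'
  8G -> 'GGGGGGGG'
  9B -> 'BBBBBBBBB'
  7E -> 'EEEEEEE'
  7G -> 'GGGGGGG'
  8B -> 'BBBBBBBB'

Decoded = HHHGGGGGGGGGGGGGGGGGBBBBBBBBBEEEEEEEGGGGGGGBBBBBBBB


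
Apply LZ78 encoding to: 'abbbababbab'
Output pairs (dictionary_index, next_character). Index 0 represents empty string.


LZ78 encoding steps:
Dictionary: {0: ''}
Step 1: w='' (idx 0), next='a' -> output (0, 'a'), add 'a' as idx 1
Step 2: w='' (idx 0), next='b' -> output (0, 'b'), add 'b' as idx 2
Step 3: w='b' (idx 2), next='b' -> output (2, 'b'), add 'bb' as idx 3
Step 4: w='a' (idx 1), next='b' -> output (1, 'b'), add 'ab' as idx 4
Step 5: w='ab' (idx 4), next='b' -> output (4, 'b'), add 'abb' as idx 5
Step 6: w='ab' (idx 4), end of input -> output (4, '')


Encoded: [(0, 'a'), (0, 'b'), (2, 'b'), (1, 'b'), (4, 'b'), (4, '')]


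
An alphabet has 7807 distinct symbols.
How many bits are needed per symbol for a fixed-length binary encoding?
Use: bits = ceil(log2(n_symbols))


log2(7807) = 12.9306
Bracket: 2^12 = 4096 < 7807 <= 2^13 = 8192
So ceil(log2(7807)) = 13

bits = ceil(log2(7807)) = ceil(12.9306) = 13 bits


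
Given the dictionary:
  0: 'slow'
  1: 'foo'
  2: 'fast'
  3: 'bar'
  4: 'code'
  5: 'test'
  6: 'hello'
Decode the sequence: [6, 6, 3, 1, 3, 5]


Look up each index in the dictionary:
  6 -> 'hello'
  6 -> 'hello'
  3 -> 'bar'
  1 -> 'foo'
  3 -> 'bar'
  5 -> 'test'

Decoded: "hello hello bar foo bar test"


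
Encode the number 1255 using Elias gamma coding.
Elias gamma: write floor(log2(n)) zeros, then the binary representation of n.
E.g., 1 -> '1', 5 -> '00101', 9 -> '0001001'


num_bits = floor(log2(1255)) + 1 = 11
leading_zeros = num_bits - 1 = 10
binary(1255) = 10011100111

Elias gamma(1255) = '0000000000' + '10011100111' = 000000000010011100111 (21 bits)


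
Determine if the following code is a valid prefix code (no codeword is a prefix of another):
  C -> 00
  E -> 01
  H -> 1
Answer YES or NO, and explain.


Checking each pair (does one codeword prefix another?):
  C='00' vs E='01': no prefix
  C='00' vs H='1': no prefix
  E='01' vs C='00': no prefix
  E='01' vs H='1': no prefix
  H='1' vs C='00': no prefix
  H='1' vs E='01': no prefix
No violation found over all pairs.

YES -- this is a valid prefix code. No codeword is a prefix of any other codeword.


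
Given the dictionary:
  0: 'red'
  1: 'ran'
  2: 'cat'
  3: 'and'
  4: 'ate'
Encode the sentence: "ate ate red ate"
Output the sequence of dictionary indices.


Look up each word in the dictionary:
  'ate' -> 4
  'ate' -> 4
  'red' -> 0
  'ate' -> 4

Encoded: [4, 4, 0, 4]


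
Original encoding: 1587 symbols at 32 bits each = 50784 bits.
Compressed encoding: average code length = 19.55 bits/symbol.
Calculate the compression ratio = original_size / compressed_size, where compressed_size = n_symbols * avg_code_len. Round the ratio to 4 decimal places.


original_size = n_symbols * orig_bits = 1587 * 32 = 50784 bits
compressed_size = n_symbols * avg_code_len = 1587 * 19.55 = 31025.85 bits
ratio = original_size / compressed_size = 50784 / 31025.85 = 1.6368

Compression ratio = 1.6368


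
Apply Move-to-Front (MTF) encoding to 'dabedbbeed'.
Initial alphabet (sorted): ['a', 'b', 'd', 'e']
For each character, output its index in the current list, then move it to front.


MTF encoding:
'd': index 2 in ['a', 'b', 'd', 'e'] -> ['d', 'a', 'b', 'e']
'a': index 1 in ['d', 'a', 'b', 'e'] -> ['a', 'd', 'b', 'e']
'b': index 2 in ['a', 'd', 'b', 'e'] -> ['b', 'a', 'd', 'e']
'e': index 3 in ['b', 'a', 'd', 'e'] -> ['e', 'b', 'a', 'd']
'd': index 3 in ['e', 'b', 'a', 'd'] -> ['d', 'e', 'b', 'a']
'b': index 2 in ['d', 'e', 'b', 'a'] -> ['b', 'd', 'e', 'a']
'b': index 0 in ['b', 'd', 'e', 'a'] -> ['b', 'd', 'e', 'a']
'e': index 2 in ['b', 'd', 'e', 'a'] -> ['e', 'b', 'd', 'a']
'e': index 0 in ['e', 'b', 'd', 'a'] -> ['e', 'b', 'd', 'a']
'd': index 2 in ['e', 'b', 'd', 'a'] -> ['d', 'e', 'b', 'a']


Output: [2, 1, 2, 3, 3, 2, 0, 2, 0, 2]


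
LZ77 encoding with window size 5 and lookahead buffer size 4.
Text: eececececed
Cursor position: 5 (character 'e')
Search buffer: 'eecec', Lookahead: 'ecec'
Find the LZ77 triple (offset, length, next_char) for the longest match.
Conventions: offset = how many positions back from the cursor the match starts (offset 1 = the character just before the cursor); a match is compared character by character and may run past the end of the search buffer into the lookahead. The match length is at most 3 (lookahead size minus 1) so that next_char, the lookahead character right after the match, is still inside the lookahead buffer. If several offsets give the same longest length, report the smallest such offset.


Try each offset into the search buffer:
  offset=1 (pos 4, char 'c'): match length 0
  offset=2 (pos 3, char 'e'): match length 3
  offset=3 (pos 2, char 'c'): match length 0
  offset=4 (pos 1, char 'e'): match length 3
  offset=5 (pos 0, char 'e'): match length 1
Longest match has length 3, found at offsets 2, 4; take the smallest, offset 2.
next_char = character at position 5 + 3 = 8 -> 'c'

Best match: offset=2, length=3 (matching 'ece' starting at position 3)
LZ77 triple: (2, 3, 'c')


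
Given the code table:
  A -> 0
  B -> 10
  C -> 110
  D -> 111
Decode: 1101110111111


Decoding:
110 -> C
111 -> D
0 -> A
111 -> D
111 -> D


Result: CDADD


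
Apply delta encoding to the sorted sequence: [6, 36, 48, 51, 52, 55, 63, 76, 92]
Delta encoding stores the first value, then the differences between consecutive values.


First value: 6
Deltas:
  36 - 6 = 30
  48 - 36 = 12
  51 - 48 = 3
  52 - 51 = 1
  55 - 52 = 3
  63 - 55 = 8
  76 - 63 = 13
  92 - 76 = 16


Delta encoded: [6, 30, 12, 3, 1, 3, 8, 13, 16]


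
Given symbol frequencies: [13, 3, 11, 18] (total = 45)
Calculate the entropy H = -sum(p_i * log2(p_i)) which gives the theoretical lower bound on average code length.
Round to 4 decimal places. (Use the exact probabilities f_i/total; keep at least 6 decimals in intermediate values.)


Per-symbol terms -p_i * log2(p_i) with p_i = f_i/45:
  p = 13/45 = 0.288889: log2(p) = -1.791413, -p*log2(p) = 0.517519
  p = 3/45 = 0.066667: log2(p) = -3.906891, -p*log2(p) = 0.260459
  p = 11/45 = 0.244444: log2(p) = -2.032421, -p*log2(p) = 0.496814
  p = 18/45 = 0.400000: log2(p) = -1.321928, -p*log2(p) = 0.528771
H = 0.517519 + 0.260459 + 0.496814 + 0.528771 = 1.803563

H = 1.8036 bits/symbol


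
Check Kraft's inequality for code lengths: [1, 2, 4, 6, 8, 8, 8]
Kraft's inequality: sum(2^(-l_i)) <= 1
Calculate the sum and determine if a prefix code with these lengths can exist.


Sum = 2^(-1) + 2^(-2) + 2^(-4) + 2^(-6) + 2^(-8) + 2^(-8) + 2^(-8)
    = 0.5 + 0.25 + 0.0625 + 0.015625 + 0.00390625 + 0.00390625 + 0.00390625
    = 215/256 = 0.83984375
Since 0.83984375 <= 1, Kraft's inequality IS satisfied.
A prefix code with these lengths CAN exist.

Kraft sum = 0.83984375. Satisfied.


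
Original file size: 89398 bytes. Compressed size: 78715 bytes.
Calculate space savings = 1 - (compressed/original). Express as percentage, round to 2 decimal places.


ratio = compressed/original = 78715/89398 = 0.880501
savings = 1 - ratio = 1 - 0.880501 = 0.119499
as a percentage: 0.119499 * 100 = 11.95%

Space savings = 1 - 78715/89398 = 11.95%
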